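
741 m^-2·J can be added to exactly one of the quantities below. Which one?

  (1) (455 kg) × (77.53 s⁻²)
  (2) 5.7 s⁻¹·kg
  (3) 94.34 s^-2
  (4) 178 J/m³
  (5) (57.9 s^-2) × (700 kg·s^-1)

Reference: J·m⁻² = N·m·m⁻² = kg·s⁻².
Each option:
  (1) [kg] · [s⁻²] = kg·s⁻²  ← same
  (2) kg·s⁻¹
  (3) s⁻²
  (4) J·m⁻³ = N·m·m⁻³ = kg·m⁻¹·s⁻²
  (5) [s⁻²] · [kg·s⁻¹] = kg·s⁻³
Only (1) matches kg·s⁻².

(1)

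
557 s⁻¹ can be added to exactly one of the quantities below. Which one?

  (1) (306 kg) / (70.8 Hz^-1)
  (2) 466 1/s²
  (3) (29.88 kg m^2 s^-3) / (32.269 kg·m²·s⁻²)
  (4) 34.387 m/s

Reference: s⁻¹.
Each option:
  (1) [kg] / [s] = kg·s⁻¹
  (2) s⁻²
  (3) [kg·m²·s⁻³] / [kg·m²·s⁻²] = s⁻¹  ← same
  (4) m·s⁻¹
Only (3) matches s⁻¹.

(3)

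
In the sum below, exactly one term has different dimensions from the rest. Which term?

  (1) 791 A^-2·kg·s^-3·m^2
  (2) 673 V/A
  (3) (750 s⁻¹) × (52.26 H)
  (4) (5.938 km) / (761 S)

In SI base units:
  (1) kg·m²·s⁻³·A⁻²
  (2) V·A⁻¹ = J·C⁻¹·A⁻¹ = kg·m²·s⁻³·A⁻²
  (3) [s⁻¹] · [kg·m²·s⁻²·A⁻²] = kg·m²·s⁻³·A⁻²
  (4) [m] / [kg⁻¹·m⁻²·s³·A²] = kg·m³·s⁻³·A⁻²
All reduce to kg·m²·s⁻³·A⁻² except (4), which is kg·m³·s⁻³·A⁻².

(4)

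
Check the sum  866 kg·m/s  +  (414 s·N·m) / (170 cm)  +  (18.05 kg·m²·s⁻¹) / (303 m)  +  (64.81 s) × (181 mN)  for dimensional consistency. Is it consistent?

Work out the base dimensions of each:
  866 kg·m/s:  kg·m·s⁻¹
  (414 s·N·m) / (170 cm):  [kg·m²·s⁻¹] / [m] = kg·m·s⁻¹
  (18.05 kg·m²·s⁻¹) / (303 m):  [kg·m²·s⁻¹] / [m] = kg·m·s⁻¹
  (64.81 s) × (181 mN):  [s] · [kg·m·s⁻²] = kg·m·s⁻¹
Every term reduces to kg·m·s⁻¹.

Yes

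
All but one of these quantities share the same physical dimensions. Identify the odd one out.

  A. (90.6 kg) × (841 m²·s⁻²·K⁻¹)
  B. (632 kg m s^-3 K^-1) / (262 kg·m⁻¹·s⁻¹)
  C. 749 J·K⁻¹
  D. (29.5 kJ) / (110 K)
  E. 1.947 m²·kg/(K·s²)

B.

Work out the base dimensions of each:
  A. [kg] · [m²·s⁻²·K⁻¹] = kg·m²·s⁻²·K⁻¹
  B. [kg·m·s⁻³·K⁻¹] / [kg·m⁻¹·s⁻¹] = m²·s⁻²·K⁻¹
  C. J·K⁻¹ = N·m·K⁻¹ = kg·m²·s⁻²·K⁻¹
  D. [kg·m²·s⁻²] / [K] = kg·m²·s⁻²·K⁻¹
  E. kg·m²·s⁻²·K⁻¹
All reduce to kg·m²·s⁻²·K⁻¹ except B., which is m²·s⁻²·K⁻¹.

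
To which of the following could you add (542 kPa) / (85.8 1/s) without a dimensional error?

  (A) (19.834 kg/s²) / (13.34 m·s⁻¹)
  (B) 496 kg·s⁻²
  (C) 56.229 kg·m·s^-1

Reference: [kg·m⁻¹·s⁻²] / [s⁻¹] = kg·m⁻¹·s⁻¹.
Each option:
  (A) [kg·s⁻²] / [m·s⁻¹] = kg·m⁻¹·s⁻¹  ← same
  (B) kg·s⁻²
  (C) kg·m·s⁻¹
Only (A) matches kg·m⁻¹·s⁻¹.

(A)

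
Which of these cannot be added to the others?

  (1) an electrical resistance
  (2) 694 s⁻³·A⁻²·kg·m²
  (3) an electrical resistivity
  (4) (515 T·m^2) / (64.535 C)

Work out the base dimensions of each:
  (1) [electrical resistance] = kg·m²·s⁻³·A⁻²
  (2) kg·m²·s⁻³·A⁻²
  (3) [electrical resistivity] = kg·m³·s⁻³·A⁻²
  (4) [kg·m²·s⁻²·A⁻¹] / [s·A] = kg·m²·s⁻³·A⁻²
All reduce to kg·m²·s⁻³·A⁻² except (3), which is kg·m³·s⁻³·A⁻².

(3)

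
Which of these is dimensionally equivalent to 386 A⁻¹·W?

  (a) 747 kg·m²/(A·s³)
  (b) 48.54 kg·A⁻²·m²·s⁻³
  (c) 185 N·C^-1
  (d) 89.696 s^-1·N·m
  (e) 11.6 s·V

Reference: W·A⁻¹ = J·s⁻¹·A⁻¹ = kg·m²·s⁻³·A⁻¹.
Each option:
  (a) kg·m²·s⁻³·A⁻¹  ← same
  (b) kg·m²·s⁻³·A⁻²
  (c) N·C⁻¹ = kg·m·s⁻²·(s·A)⁻¹ = kg·m·s⁻³·A⁻¹
  (d) N·m·s⁻¹ = kg·m·s⁻²·m·s⁻¹ = kg·m²·s⁻³
  (e) V·s = J·C⁻¹·s = kg·m²·s⁻²·A⁻¹
Only (a) matches kg·m²·s⁻³·A⁻¹.

(a)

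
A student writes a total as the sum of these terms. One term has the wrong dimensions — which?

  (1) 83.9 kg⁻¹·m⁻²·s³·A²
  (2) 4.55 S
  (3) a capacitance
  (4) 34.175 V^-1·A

(3)

Reduce each to base SI dimensions:
  (1) kg⁻¹·m⁻²·s³·A²
  (2) S = Ω⁻¹ = kg⁻¹·m⁻²·s³·A²
  (3) [capacitance] = kg⁻¹·m⁻²·s⁴·A²
  (4) A·V⁻¹ = A·(J·C⁻¹)⁻¹ = kg⁻¹·m⁻²·s³·A²
All reduce to kg⁻¹·m⁻²·s³·A² except (3), which is kg⁻¹·m⁻²·s⁴·A².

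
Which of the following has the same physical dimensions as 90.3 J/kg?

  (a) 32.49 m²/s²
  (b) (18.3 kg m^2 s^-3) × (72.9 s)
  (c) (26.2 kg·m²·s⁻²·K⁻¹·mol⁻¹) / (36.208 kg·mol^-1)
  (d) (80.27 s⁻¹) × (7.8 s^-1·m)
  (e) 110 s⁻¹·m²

Reference: J·kg⁻¹ = N·m·kg⁻¹ = m²·s⁻².
Each option:
  (a) m²·s⁻²  ← same
  (b) [kg·m²·s⁻³] · [s] = kg·m²·s⁻²
  (c) [kg·m²·s⁻²·K⁻¹·mol⁻¹] / [kg·mol⁻¹] = m²·s⁻²·K⁻¹
  (d) [s⁻¹] · [m·s⁻¹] = m·s⁻²
  (e) m²·s⁻¹
Only (a) matches m²·s⁻².

(a)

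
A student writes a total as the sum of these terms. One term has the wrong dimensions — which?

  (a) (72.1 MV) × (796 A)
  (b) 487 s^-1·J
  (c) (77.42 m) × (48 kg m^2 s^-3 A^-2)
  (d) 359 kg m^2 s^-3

(c)

Dimensions:
  (a) [kg·m²·s⁻³·A⁻¹] · [A] = kg·m²·s⁻³
  (b) J·s⁻¹ = N·m·s⁻¹ = kg·m²·s⁻³
  (c) [m] · [kg·m²·s⁻³·A⁻²] = kg·m³·s⁻³·A⁻²
  (d) kg·m²·s⁻³
All reduce to kg·m²·s⁻³ except (c), which is kg·m³·s⁻³·A⁻².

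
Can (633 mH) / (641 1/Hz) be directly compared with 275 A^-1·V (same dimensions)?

Yes

Dimensions:
  (633 mH) / (641 1/Hz):  [kg·m²·s⁻²·A⁻²] / [s] = kg·m²·s⁻³·A⁻²
  275 A^-1·V:  V·A⁻¹ = J·C⁻¹·A⁻¹ = kg·m²·s⁻³·A⁻²
Both are kg·m²·s⁻³·A⁻², so they have the same dimensions and can be added.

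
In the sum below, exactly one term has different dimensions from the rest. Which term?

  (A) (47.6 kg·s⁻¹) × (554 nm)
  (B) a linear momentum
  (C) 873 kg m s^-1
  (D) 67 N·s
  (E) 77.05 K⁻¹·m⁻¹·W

Dimensions:
  (A) [kg·s⁻¹] · [m] = kg·m·s⁻¹
  (B) [linear momentum] = kg·m·s⁻¹
  (C) kg·m·s⁻¹
  (D) N·s = kg·m·s⁻²·s = kg·m·s⁻¹
  (E) W·m⁻¹·K⁻¹ = J·s⁻¹·m⁻¹·K⁻¹ = kg·m·s⁻³·K⁻¹
All reduce to kg·m·s⁻¹ except (E), which is kg·m·s⁻³·K⁻¹.

(E)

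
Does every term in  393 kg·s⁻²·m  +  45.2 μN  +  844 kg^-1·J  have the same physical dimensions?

In SI base units:
  393 kg·s⁻²·m:  kg·m·s⁻²
  45.2 μN:  N = kg·m·s⁻²
  844 kg^-1·J:  J·kg⁻¹ = N·m·kg⁻¹ = m²·s⁻²
The terms do not share a single dimension (kg·m·s⁻² vs m²·s⁻²).

No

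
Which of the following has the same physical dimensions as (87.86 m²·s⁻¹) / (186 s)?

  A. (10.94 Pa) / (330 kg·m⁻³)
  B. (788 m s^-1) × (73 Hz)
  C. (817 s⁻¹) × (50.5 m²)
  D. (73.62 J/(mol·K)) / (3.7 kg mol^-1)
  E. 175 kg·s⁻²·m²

Reference: [m²·s⁻¹] / [s] = m²·s⁻².
Each option:
  A. [kg·m⁻¹·s⁻²] / [kg·m⁻³] = m²·s⁻²  ← same
  B. [m·s⁻¹] · [s⁻¹] = m·s⁻²
  C. [s⁻¹] · [m²] = m²·s⁻¹
  D. [kg·m²·s⁻²·K⁻¹·mol⁻¹] / [kg·mol⁻¹] = m²·s⁻²·K⁻¹
  E. kg·m²·s⁻²
Only A. matches m²·s⁻².

A.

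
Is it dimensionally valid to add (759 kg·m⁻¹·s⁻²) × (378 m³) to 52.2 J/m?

No

In SI base units:
  (759 kg·m⁻¹·s⁻²) × (378 m³):  [kg·m⁻¹·s⁻²] · [m³] = kg·m²·s⁻²
  52.2 J/m:  J·m⁻¹ = N·m·m⁻¹ = kg·m·s⁻²
kg·m²·s⁻² ≠ kg·m·s⁻², so they cannot be added.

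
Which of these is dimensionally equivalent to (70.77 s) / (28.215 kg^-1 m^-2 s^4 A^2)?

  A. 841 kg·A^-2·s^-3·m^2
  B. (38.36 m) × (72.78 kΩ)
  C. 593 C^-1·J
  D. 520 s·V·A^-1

A.

Reference: [s] / [kg⁻¹·m⁻²·s⁴·A²] = kg·m²·s⁻³·A⁻².
Each option:
  A. kg·m²·s⁻³·A⁻²  ← same
  B. [m] · [kg·m²·s⁻³·A⁻²] = kg·m³·s⁻³·A⁻²
  C. J·C⁻¹ = N·m·(s·A)⁻¹ = kg·m²·s⁻³·A⁻¹
  D. V·s·A⁻¹ = J·C⁻¹·s·A⁻¹ = kg·m²·s⁻²·A⁻²
Only A. matches kg·m²·s⁻³·A⁻².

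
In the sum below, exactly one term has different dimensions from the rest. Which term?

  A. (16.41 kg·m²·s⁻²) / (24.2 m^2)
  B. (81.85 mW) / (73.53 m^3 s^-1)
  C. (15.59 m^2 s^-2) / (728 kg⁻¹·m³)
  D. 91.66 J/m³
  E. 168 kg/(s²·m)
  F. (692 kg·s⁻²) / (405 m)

A.

Dimensions:
  A. [kg·m²·s⁻²] / [m²] = kg·s⁻²
  B. [kg·m²·s⁻³] / [m³·s⁻¹] = kg·m⁻¹·s⁻²
  C. [m²·s⁻²] / [kg⁻¹·m³] = kg·m⁻¹·s⁻²
  D. J·m⁻³ = N·m·m⁻³ = kg·m⁻¹·s⁻²
  E. kg·m⁻¹·s⁻²
  F. [kg·s⁻²] / [m] = kg·m⁻¹·s⁻²
All reduce to kg·m⁻¹·s⁻² except A., which is kg·s⁻².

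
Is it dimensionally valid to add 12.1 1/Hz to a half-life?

Dimensions:
  12.1 1/Hz:  Hz⁻¹ = (s⁻¹)⁻¹ = s
  a half-life:  [half-life] = s
Both are s, so they have the same dimensions and can be added.

Yes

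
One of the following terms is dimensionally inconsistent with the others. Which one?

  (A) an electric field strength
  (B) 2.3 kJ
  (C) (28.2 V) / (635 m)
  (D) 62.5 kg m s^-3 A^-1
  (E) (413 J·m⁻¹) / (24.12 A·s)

Dimensions:
  (A) [electric field strength] = kg·m·s⁻³·A⁻¹
  (B) J = N·m = kg·m²·s⁻²
  (C) [kg·m²·s⁻³·A⁻¹] / [m] = kg·m·s⁻³·A⁻¹
  (D) kg·m·s⁻³·A⁻¹
  (E) [kg·m·s⁻²] / [s·A] = kg·m·s⁻³·A⁻¹
All reduce to kg·m·s⁻³·A⁻¹ except (B), which is kg·m²·s⁻².

(B)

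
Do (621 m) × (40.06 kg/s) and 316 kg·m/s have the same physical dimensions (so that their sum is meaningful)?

Yes

Expand each in SI base units:
  (621 m) × (40.06 kg/s):  [m] · [kg·s⁻¹] = kg·m·s⁻¹
  316 kg·m/s:  kg·m·s⁻¹
Both are kg·m·s⁻¹, so they have the same dimensions and can be added.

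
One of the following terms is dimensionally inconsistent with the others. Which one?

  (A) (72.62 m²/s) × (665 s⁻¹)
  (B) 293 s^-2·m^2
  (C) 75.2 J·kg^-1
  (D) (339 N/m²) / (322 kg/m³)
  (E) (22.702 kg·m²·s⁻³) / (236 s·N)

(E)

Expand each in SI base units:
  (A) [m²·s⁻¹] · [s⁻¹] = m²·s⁻²
  (B) m²·s⁻²
  (C) J·kg⁻¹ = N·m·kg⁻¹ = m²·s⁻²
  (D) [kg·m⁻¹·s⁻²] / [kg·m⁻³] = m²·s⁻²
  (E) [kg·m²·s⁻³] / [kg·m·s⁻¹] = m·s⁻²
All reduce to m²·s⁻² except (E), which is m·s⁻².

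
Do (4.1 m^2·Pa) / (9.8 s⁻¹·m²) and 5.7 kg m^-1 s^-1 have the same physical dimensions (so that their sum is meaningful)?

Yes

Reduce each to base SI dimensions:
  (4.1 m^2·Pa) / (9.8 s⁻¹·m²):  [kg·m·s⁻²] / [m²·s⁻¹] = kg·m⁻¹·s⁻¹
  5.7 kg m^-1 s^-1:  kg·m⁻¹·s⁻¹
Both are kg·m⁻¹·s⁻¹, so they have the same dimensions and can be added.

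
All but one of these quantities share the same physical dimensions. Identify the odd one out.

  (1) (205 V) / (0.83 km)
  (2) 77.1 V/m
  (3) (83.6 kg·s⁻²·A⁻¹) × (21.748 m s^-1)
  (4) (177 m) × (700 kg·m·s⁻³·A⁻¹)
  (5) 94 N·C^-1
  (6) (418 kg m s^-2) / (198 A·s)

(4)

Dimensions:
  (1) [kg·m²·s⁻³·A⁻¹] / [m] = kg·m·s⁻³·A⁻¹
  (2) V·m⁻¹ = J·C⁻¹·m⁻¹ = kg·m·s⁻³·A⁻¹
  (3) [kg·s⁻²·A⁻¹] · [m·s⁻¹] = kg·m·s⁻³·A⁻¹
  (4) [m] · [kg·m·s⁻³·A⁻¹] = kg·m²·s⁻³·A⁻¹
  (5) N·C⁻¹ = kg·m·s⁻²·(s·A)⁻¹ = kg·m·s⁻³·A⁻¹
  (6) [kg·m·s⁻²] / [s·A] = kg·m·s⁻³·A⁻¹
All reduce to kg·m·s⁻³·A⁻¹ except (4), which is kg·m²·s⁻³·A⁻¹.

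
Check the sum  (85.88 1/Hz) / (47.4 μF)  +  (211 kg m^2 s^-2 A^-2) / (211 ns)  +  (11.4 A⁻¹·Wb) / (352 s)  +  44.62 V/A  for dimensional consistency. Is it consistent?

Reduce each to base SI dimensions:
  (85.88 1/Hz) / (47.4 μF):  [s] / [kg⁻¹·m⁻²·s⁴·A²] = kg·m²·s⁻³·A⁻²
  (211 kg m^2 s^-2 A^-2) / (211 ns):  [kg·m²·s⁻²·A⁻²] / [s] = kg·m²·s⁻³·A⁻²
  (11.4 A⁻¹·Wb) / (352 s):  [kg·m²·s⁻²·A⁻²] / [s] = kg·m²·s⁻³·A⁻²
  44.62 V/A:  V·A⁻¹ = J·C⁻¹·A⁻¹ = kg·m²·s⁻³·A⁻²
Every term reduces to kg·m²·s⁻³·A⁻².

Yes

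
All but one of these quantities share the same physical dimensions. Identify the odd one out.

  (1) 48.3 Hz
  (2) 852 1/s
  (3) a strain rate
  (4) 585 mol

Dimensions:
  (1) Hz = s⁻¹
  (2) s⁻¹
  (3) [strain rate] = s⁻¹
  (4) mol
All reduce to s⁻¹ except (4), which is mol.

(4)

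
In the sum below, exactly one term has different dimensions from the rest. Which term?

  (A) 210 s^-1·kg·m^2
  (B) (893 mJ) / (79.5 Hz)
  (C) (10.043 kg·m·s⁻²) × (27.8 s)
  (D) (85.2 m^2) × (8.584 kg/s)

In SI base units:
  (A) kg·m²·s⁻¹
  (B) [kg·m²·s⁻²] / [s⁻¹] = kg·m²·s⁻¹
  (C) [kg·m·s⁻²] · [s] = kg·m·s⁻¹
  (D) [m²] · [kg·s⁻¹] = kg·m²·s⁻¹
All reduce to kg·m²·s⁻¹ except (C), which is kg·m·s⁻¹.

(C)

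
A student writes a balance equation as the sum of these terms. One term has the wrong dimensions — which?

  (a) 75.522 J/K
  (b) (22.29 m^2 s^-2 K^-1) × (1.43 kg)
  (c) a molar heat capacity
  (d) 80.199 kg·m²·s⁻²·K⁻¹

(c)

Reduce each to base SI dimensions:
  (a) J·K⁻¹ = N·m·K⁻¹ = kg·m²·s⁻²·K⁻¹
  (b) [m²·s⁻²·K⁻¹] · [kg] = kg·m²·s⁻²·K⁻¹
  (c) [molar heat capacity] = kg·m²·s⁻²·K⁻¹·mol⁻¹
  (d) kg·m²·s⁻²·K⁻¹
All reduce to kg·m²·s⁻²·K⁻¹ except (c), which is kg·m²·s⁻²·K⁻¹·mol⁻¹.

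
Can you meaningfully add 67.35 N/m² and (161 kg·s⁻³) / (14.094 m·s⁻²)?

Reduce each to base SI dimensions:
  67.35 N/m²:  N·m⁻² = kg·m·s⁻²·m⁻² = kg·m⁻¹·s⁻²
  (161 kg·s⁻³) / (14.094 m·s⁻²):  [kg·s⁻³] / [m·s⁻²] = kg·m⁻¹·s⁻¹
kg·m⁻¹·s⁻² ≠ kg·m⁻¹·s⁻¹, so they cannot be added.

No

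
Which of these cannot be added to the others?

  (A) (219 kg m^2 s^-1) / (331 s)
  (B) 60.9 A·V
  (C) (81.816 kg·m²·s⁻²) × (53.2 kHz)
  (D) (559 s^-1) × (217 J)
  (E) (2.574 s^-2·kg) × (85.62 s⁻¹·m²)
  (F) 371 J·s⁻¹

(A)

Dimensions:
  (A) [kg·m²·s⁻¹] / [s] = kg·m²·s⁻²
  (B) V·A = J·C⁻¹·A = kg·m²·s⁻³
  (C) [kg·m²·s⁻²] · [s⁻¹] = kg·m²·s⁻³
  (D) [s⁻¹] · [kg·m²·s⁻²] = kg·m²·s⁻³
  (E) [kg·s⁻²] · [m²·s⁻¹] = kg·m²·s⁻³
  (F) J·s⁻¹ = N·m·s⁻¹ = kg·m²·s⁻³
All reduce to kg·m²·s⁻³ except (A), which is kg·m²·s⁻².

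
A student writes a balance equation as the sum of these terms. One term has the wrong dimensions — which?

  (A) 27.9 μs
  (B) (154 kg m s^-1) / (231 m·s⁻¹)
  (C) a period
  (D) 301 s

(B)

Reduce each to base SI dimensions:
  (A) s
  (B) [kg·m·s⁻¹] / [m·s⁻¹] = kg
  (C) [period] = s
  (D) s
All reduce to s except (B), which is kg.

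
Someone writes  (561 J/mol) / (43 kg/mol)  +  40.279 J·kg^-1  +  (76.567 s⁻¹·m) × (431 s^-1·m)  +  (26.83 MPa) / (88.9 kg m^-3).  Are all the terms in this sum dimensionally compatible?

Yes

In SI base units:
  (561 J/mol) / (43 kg/mol):  [kg·m²·s⁻²·mol⁻¹] / [kg·mol⁻¹] = m²·s⁻²
  40.279 J·kg^-1:  J·kg⁻¹ = N·m·kg⁻¹ = m²·s⁻²
  (76.567 s⁻¹·m) × (431 s^-1·m):  [m·s⁻¹] · [m·s⁻¹] = m²·s⁻²
  (26.83 MPa) / (88.9 kg m^-3):  [kg·m⁻¹·s⁻²] / [kg·m⁻³] = m²·s⁻²
Every term reduces to m²·s⁻².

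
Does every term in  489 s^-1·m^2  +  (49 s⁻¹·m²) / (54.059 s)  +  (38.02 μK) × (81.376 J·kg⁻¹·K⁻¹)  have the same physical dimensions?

Expand each in SI base units:
  489 s^-1·m^2:  m²·s⁻¹
  (49 s⁻¹·m²) / (54.059 s):  [m²·s⁻¹] / [s] = m²·s⁻²
  (38.02 μK) × (81.376 J·kg⁻¹·K⁻¹):  [K] · [m²·s⁻²·K⁻¹] = m²·s⁻²
The terms do not share a single dimension (m²·s⁻² vs m²·s⁻¹).

No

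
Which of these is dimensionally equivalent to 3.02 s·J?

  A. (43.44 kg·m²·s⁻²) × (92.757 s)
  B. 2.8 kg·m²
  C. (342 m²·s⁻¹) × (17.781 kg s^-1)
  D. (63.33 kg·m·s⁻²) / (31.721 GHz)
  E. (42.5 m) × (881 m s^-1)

Reference: J·s = N·m·s = kg·m²·s⁻¹.
Each option:
  A. [kg·m²·s⁻²] · [s] = kg·m²·s⁻¹  ← same
  B. kg·m²
  C. [m²·s⁻¹] · [kg·s⁻¹] = kg·m²·s⁻²
  D. [kg·m·s⁻²] / [s⁻¹] = kg·m·s⁻¹
  E. [m] · [m·s⁻¹] = m²·s⁻¹
Only A. matches kg·m²·s⁻¹.

A.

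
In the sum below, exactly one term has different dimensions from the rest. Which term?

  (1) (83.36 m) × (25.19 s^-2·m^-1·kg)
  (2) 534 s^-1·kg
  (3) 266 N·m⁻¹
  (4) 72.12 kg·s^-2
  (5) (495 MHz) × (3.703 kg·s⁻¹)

(2)

Work out the base dimensions of each:
  (1) [m] · [kg·m⁻¹·s⁻²] = kg·s⁻²
  (2) kg·s⁻¹
  (3) N·m⁻¹ = kg·m·s⁻²·m⁻¹ = kg·s⁻²
  (4) kg·s⁻²
  (5) [s⁻¹] · [kg·s⁻¹] = kg·s⁻²
All reduce to kg·s⁻² except (2), which is kg·s⁻¹.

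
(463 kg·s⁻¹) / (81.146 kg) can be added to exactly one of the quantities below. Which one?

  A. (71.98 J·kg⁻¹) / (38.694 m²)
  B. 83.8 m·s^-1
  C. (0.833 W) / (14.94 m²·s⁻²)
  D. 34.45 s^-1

D.

Reference: [kg·s⁻¹] / [kg] = s⁻¹.
Each option:
  A. [m²·s⁻²] / [m²] = s⁻²
  B. m·s⁻¹
  C. [kg·m²·s⁻³] / [m²·s⁻²] = kg·s⁻¹
  D. s⁻¹  ← same
Only D. matches s⁻¹.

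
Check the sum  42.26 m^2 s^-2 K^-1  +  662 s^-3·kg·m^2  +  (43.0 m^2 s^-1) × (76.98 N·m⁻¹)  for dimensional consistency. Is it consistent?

Dimensions:
  42.26 m^2 s^-2 K^-1:  m²·s⁻²·K⁻¹
  662 s^-3·kg·m^2:  kg·m²·s⁻³
  (43.0 m^2 s^-1) × (76.98 N·m⁻¹):  [m²·s⁻¹] · [kg·s⁻²] = kg·m²·s⁻³
The terms do not share a single dimension (kg·m²·s⁻³ vs m²·s⁻²·K⁻¹).

No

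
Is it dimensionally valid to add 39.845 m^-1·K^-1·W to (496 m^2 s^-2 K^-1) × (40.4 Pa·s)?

Expand each in SI base units:
  39.845 m^-1·K^-1·W:  W·m⁻¹·K⁻¹ = J·s⁻¹·m⁻¹·K⁻¹ = kg·m·s⁻³·K⁻¹
  (496 m^2 s^-2 K^-1) × (40.4 Pa·s):  [m²·s⁻²·K⁻¹] · [kg·m⁻¹·s⁻¹] = kg·m·s⁻³·K⁻¹
Both are kg·m·s⁻³·K⁻¹, so they have the same dimensions and can be added.

Yes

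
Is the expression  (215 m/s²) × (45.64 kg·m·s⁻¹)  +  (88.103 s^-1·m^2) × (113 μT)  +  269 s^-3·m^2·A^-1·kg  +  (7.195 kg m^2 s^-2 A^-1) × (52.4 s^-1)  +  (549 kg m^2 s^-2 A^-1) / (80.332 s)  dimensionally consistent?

No

Dimensions:
  (215 m/s²) × (45.64 kg·m·s⁻¹):  [m·s⁻²] · [kg·m·s⁻¹] = kg·m²·s⁻³
  (88.103 s^-1·m^2) × (113 μT):  [m²·s⁻¹] · [kg·s⁻²·A⁻¹] = kg·m²·s⁻³·A⁻¹
  269 s^-3·m^2·A^-1·kg:  kg·m²·s⁻³·A⁻¹
  (7.195 kg m^2 s^-2 A^-1) × (52.4 s^-1):  [kg·m²·s⁻²·A⁻¹] · [s⁻¹] = kg·m²·s⁻³·A⁻¹
  (549 kg m^2 s^-2 A^-1) / (80.332 s):  [kg·m²·s⁻²·A⁻¹] / [s] = kg·m²·s⁻³·A⁻¹
The terms do not share a single dimension (kg·m²·s⁻³ vs kg·m²·s⁻³·A⁻¹).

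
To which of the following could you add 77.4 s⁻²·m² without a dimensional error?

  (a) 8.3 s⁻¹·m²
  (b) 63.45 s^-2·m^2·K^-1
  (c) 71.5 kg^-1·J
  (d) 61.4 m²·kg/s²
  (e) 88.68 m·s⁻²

(c)

Reference: m²·s⁻².
Each option:
  (a) m²·s⁻¹
  (b) m²·s⁻²·K⁻¹
  (c) J·kg⁻¹ = N·m·kg⁻¹ = m²·s⁻²  ← same
  (d) kg·m²·s⁻²
  (e) m·s⁻²
Only (c) matches m²·s⁻².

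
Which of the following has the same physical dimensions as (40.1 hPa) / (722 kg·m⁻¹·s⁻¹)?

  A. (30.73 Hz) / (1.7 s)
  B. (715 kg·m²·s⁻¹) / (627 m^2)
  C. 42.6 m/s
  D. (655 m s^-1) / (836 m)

D.

Reference: [kg·m⁻¹·s⁻²] / [kg·m⁻¹·s⁻¹] = s⁻¹.
Each option:
  A. [s⁻¹] / [s] = s⁻²
  B. [kg·m²·s⁻¹] / [m²] = kg·s⁻¹
  C. m·s⁻¹
  D. [m·s⁻¹] / [m] = s⁻¹  ← same
Only D. matches s⁻¹.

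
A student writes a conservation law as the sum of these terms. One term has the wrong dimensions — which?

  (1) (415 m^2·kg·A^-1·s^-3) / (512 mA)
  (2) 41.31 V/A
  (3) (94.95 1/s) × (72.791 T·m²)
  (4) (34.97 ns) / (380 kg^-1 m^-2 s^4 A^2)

Expand each in SI base units:
  (1) [kg·m²·s⁻³·A⁻¹] / [A] = kg·m²·s⁻³·A⁻²
  (2) V·A⁻¹ = J·C⁻¹·A⁻¹ = kg·m²·s⁻³·A⁻²
  (3) [s⁻¹] · [kg·m²·s⁻²·A⁻¹] = kg·m²·s⁻³·A⁻¹
  (4) [s] / [kg⁻¹·m⁻²·s⁴·A²] = kg·m²·s⁻³·A⁻²
All reduce to kg·m²·s⁻³·A⁻² except (3), which is kg·m²·s⁻³·A⁻¹.

(3)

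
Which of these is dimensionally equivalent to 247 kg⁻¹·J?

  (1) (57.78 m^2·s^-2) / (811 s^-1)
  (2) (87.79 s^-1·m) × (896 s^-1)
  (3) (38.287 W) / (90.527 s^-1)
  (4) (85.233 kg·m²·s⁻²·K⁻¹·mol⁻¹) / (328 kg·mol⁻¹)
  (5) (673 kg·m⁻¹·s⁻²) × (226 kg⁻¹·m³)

Reference: J·kg⁻¹ = N·m·kg⁻¹ = m²·s⁻².
Each option:
  (1) [m²·s⁻²] / [s⁻¹] = m²·s⁻¹
  (2) [m·s⁻¹] · [s⁻¹] = m·s⁻²
  (3) [kg·m²·s⁻³] / [s⁻¹] = kg·m²·s⁻²
  (4) [kg·m²·s⁻²·K⁻¹·mol⁻¹] / [kg·mol⁻¹] = m²·s⁻²·K⁻¹
  (5) [kg·m⁻¹·s⁻²] · [kg⁻¹·m³] = m²·s⁻²  ← same
Only (5) matches m²·s⁻².

(5)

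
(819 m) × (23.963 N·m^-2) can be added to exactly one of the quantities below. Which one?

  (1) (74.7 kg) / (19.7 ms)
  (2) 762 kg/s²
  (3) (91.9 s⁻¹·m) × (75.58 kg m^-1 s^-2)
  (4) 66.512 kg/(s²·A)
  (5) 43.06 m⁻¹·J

Reference: [m] · [kg·m⁻¹·s⁻²] = kg·s⁻².
Each option:
  (1) [kg] / [s] = kg·s⁻¹
  (2) kg·s⁻²  ← same
  (3) [m·s⁻¹] · [kg·m⁻¹·s⁻²] = kg·s⁻³
  (4) kg·s⁻²·A⁻¹
  (5) J·m⁻¹ = N·m·m⁻¹ = kg·m·s⁻²
Only (2) matches kg·s⁻².

(2)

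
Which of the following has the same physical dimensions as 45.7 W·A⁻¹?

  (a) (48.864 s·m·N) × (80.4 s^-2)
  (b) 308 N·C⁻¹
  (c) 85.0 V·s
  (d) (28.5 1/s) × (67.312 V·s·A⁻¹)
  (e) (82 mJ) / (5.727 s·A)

Reference: W·A⁻¹ = J·s⁻¹·A⁻¹ = kg·m²·s⁻³·A⁻¹.
Each option:
  (a) [kg·m²·s⁻¹] · [s⁻²] = kg·m²·s⁻³
  (b) N·C⁻¹ = kg·m·s⁻²·(s·A)⁻¹ = kg·m·s⁻³·A⁻¹
  (c) V·s = J·C⁻¹·s = kg·m²·s⁻²·A⁻¹
  (d) [s⁻¹] · [kg·m²·s⁻²·A⁻²] = kg·m²·s⁻³·A⁻²
  (e) [kg·m²·s⁻²] / [s·A] = kg·m²·s⁻³·A⁻¹  ← same
Only (e) matches kg·m²·s⁻³·A⁻¹.

(e)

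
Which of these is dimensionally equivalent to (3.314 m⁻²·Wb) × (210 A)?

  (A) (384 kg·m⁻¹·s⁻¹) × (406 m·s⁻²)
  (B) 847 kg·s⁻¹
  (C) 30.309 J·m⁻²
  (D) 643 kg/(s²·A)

(C)

Reference: [kg·s⁻²·A⁻¹] · [A] = kg·s⁻².
Each option:
  (A) [kg·m⁻¹·s⁻¹] · [m·s⁻²] = kg·s⁻³
  (B) kg·s⁻¹
  (C) J·m⁻² = N·m·m⁻² = kg·s⁻²  ← same
  (D) kg·s⁻²·A⁻¹
Only (C) matches kg·s⁻².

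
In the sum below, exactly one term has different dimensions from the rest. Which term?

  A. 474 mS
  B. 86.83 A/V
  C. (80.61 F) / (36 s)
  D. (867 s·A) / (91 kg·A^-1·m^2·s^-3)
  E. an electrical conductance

D.

Expand each in SI base units:
  A. S = Ω⁻¹ = kg⁻¹·m⁻²·s³·A²
  B. A·V⁻¹ = A·(J·C⁻¹)⁻¹ = kg⁻¹·m⁻²·s³·A²
  C. [kg⁻¹·m⁻²·s⁴·A²] / [s] = kg⁻¹·m⁻²·s³·A²
  D. [s·A] / [kg·m²·s⁻³·A⁻¹] = kg⁻¹·m⁻²·s⁴·A²
  E. [electrical conductance] = kg⁻¹·m⁻²·s³·A²
All reduce to kg⁻¹·m⁻²·s³·A² except D., which is kg⁻¹·m⁻²·s⁴·A².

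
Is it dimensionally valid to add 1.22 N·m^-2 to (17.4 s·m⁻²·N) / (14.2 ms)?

In SI base units:
  1.22 N·m^-2:  N·m⁻² = kg·m·s⁻²·m⁻² = kg·m⁻¹·s⁻²
  (17.4 s·m⁻²·N) / (14.2 ms):  [kg·m⁻¹·s⁻¹] / [s] = kg·m⁻¹·s⁻²
Both are kg·m⁻¹·s⁻², so they have the same dimensions and can be added.

Yes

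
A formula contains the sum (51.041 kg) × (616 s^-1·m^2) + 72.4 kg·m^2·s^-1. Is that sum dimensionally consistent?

Yes

Dimensions:
  (51.041 kg) × (616 s^-1·m^2):  [kg] · [m²·s⁻¹] = kg·m²·s⁻¹
  72.4 kg·m^2·s^-1:  kg·m²·s⁻¹
Both are kg·m²·s⁻¹, so they have the same dimensions and can be added.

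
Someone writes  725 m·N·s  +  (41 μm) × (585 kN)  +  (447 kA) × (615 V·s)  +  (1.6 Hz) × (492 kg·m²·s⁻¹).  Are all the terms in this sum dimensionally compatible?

No

In SI base units:
  725 m·N·s:  N·m·s = kg·m·s⁻²·m·s = kg·m²·s⁻¹
  (41 μm) × (585 kN):  [m] · [kg·m·s⁻²] = kg·m²·s⁻²
  (447 kA) × (615 V·s):  [A] · [kg·m²·s⁻²·A⁻¹] = kg·m²·s⁻²
  (1.6 Hz) × (492 kg·m²·s⁻¹):  [s⁻¹] · [kg·m²·s⁻¹] = kg·m²·s⁻²
The terms do not share a single dimension (kg·m²·s⁻² vs kg·m²·s⁻¹).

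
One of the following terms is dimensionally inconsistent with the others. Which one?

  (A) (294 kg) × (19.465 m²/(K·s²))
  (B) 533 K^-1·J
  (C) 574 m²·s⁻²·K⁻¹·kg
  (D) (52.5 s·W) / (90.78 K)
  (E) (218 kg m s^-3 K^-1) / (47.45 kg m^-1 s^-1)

Reduce each to base SI dimensions:
  (A) [kg] · [m²·s⁻²·K⁻¹] = kg·m²·s⁻²·K⁻¹
  (B) J·K⁻¹ = N·m·K⁻¹ = kg·m²·s⁻²·K⁻¹
  (C) kg·m²·s⁻²·K⁻¹
  (D) [kg·m²·s⁻²] / [K] = kg·m²·s⁻²·K⁻¹
  (E) [kg·m·s⁻³·K⁻¹] / [kg·m⁻¹·s⁻¹] = m²·s⁻²·K⁻¹
All reduce to kg·m²·s⁻²·K⁻¹ except (E), which is m²·s⁻²·K⁻¹.

(E)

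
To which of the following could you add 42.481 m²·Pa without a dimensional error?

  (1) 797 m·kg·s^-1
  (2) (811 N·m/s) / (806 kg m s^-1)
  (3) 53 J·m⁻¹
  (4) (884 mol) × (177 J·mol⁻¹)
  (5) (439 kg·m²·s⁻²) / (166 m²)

(3)

Reference: Pa·m² = N·m⁻²·m² = kg·m·s⁻².
Each option:
  (1) kg·m·s⁻¹
  (2) [kg·m²·s⁻³] / [kg·m·s⁻¹] = m·s⁻²
  (3) J·m⁻¹ = N·m·m⁻¹ = kg·m·s⁻²  ← same
  (4) [mol] · [kg·m²·s⁻²·mol⁻¹] = kg·m²·s⁻²
  (5) [kg·m²·s⁻²] / [m²] = kg·s⁻²
Only (3) matches kg·m·s⁻².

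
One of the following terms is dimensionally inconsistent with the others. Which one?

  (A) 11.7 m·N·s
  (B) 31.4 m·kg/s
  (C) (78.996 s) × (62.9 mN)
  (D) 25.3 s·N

Dimensions:
  (A) N·m·s = kg·m·s⁻²·m·s = kg·m²·s⁻¹
  (B) kg·m·s⁻¹
  (C) [s] · [kg·m·s⁻²] = kg·m·s⁻¹
  (D) N·s = kg·m·s⁻²·s = kg·m·s⁻¹
All reduce to kg·m·s⁻¹ except (A), which is kg·m²·s⁻¹.

(A)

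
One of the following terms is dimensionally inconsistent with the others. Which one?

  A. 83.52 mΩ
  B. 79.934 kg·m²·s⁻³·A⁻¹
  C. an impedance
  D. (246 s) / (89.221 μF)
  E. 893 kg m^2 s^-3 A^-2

Expand each in SI base units:
  A. Ω = V·A⁻¹ = kg·m²·s⁻³·A⁻²
  B. kg·m²·s⁻³·A⁻¹
  C. [impedance] = kg·m²·s⁻³·A⁻²
  D. [s] / [kg⁻¹·m⁻²·s⁴·A²] = kg·m²·s⁻³·A⁻²
  E. kg·m²·s⁻³·A⁻²
All reduce to kg·m²·s⁻³·A⁻² except B., which is kg·m²·s⁻³·A⁻¹.

B.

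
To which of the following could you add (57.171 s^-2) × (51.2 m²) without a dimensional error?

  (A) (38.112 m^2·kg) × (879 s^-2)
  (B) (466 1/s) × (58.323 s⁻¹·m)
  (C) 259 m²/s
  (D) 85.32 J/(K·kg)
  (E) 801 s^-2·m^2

(E)

Reference: [s⁻²] · [m²] = m²·s⁻².
Each option:
  (A) [kg·m²] · [s⁻²] = kg·m²·s⁻²
  (B) [s⁻¹] · [m·s⁻¹] = m·s⁻²
  (C) m²·s⁻¹
  (D) J·kg⁻¹·K⁻¹ = N·m·kg⁻¹·K⁻¹ = m²·s⁻²·K⁻¹
  (E) m²·s⁻²  ← same
Only (E) matches m²·s⁻².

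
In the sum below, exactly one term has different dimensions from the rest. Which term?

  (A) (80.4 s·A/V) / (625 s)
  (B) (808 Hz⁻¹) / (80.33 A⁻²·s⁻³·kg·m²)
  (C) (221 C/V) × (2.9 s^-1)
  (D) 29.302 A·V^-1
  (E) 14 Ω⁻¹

(B)

Expand each in SI base units:
  (A) [kg⁻¹·m⁻²·s⁴·A²] / [s] = kg⁻¹·m⁻²·s³·A²
  (B) [s] / [kg·m²·s⁻³·A⁻²] = kg⁻¹·m⁻²·s⁴·A²
  (C) [kg⁻¹·m⁻²·s⁴·A²] · [s⁻¹] = kg⁻¹·m⁻²·s³·A²
  (D) A·V⁻¹ = A·(J·C⁻¹)⁻¹ = kg⁻¹·m⁻²·s³·A²
  (E) Ω⁻¹ = (V·A⁻¹)⁻¹ = kg⁻¹·m⁻²·s³·A²
All reduce to kg⁻¹·m⁻²·s³·A² except (B), which is kg⁻¹·m⁻²·s⁴·A².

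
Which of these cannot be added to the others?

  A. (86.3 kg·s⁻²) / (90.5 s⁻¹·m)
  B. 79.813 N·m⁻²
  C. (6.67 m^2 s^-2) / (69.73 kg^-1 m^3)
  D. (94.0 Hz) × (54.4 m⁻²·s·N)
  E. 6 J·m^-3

Work out the base dimensions of each:
  A. [kg·s⁻²] / [m·s⁻¹] = kg·m⁻¹·s⁻¹
  B. N·m⁻² = kg·m·s⁻²·m⁻² = kg·m⁻¹·s⁻²
  C. [m²·s⁻²] / [kg⁻¹·m³] = kg·m⁻¹·s⁻²
  D. [s⁻¹] · [kg·m⁻¹·s⁻¹] = kg·m⁻¹·s⁻²
  E. J·m⁻³ = N·m·m⁻³ = kg·m⁻¹·s⁻²
All reduce to kg·m⁻¹·s⁻² except A., which is kg·m⁻¹·s⁻¹.

A.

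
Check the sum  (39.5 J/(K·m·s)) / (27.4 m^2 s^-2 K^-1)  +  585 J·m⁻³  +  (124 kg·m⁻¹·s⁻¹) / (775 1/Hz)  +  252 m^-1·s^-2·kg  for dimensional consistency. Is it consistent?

Expand each in SI base units:
  (39.5 J/(K·m·s)) / (27.4 m^2 s^-2 K^-1):  [kg·m·s⁻³·K⁻¹] / [m²·s⁻²·K⁻¹] = kg·m⁻¹·s⁻¹
  585 J·m⁻³:  J·m⁻³ = N·m·m⁻³ = kg·m⁻¹·s⁻²
  (124 kg·m⁻¹·s⁻¹) / (775 1/Hz):  [kg·m⁻¹·s⁻¹] / [s] = kg·m⁻¹·s⁻²
  252 m^-1·s^-2·kg:  kg·m⁻¹·s⁻²
The terms do not share a single dimension (kg·m⁻¹·s⁻² vs kg·m⁻¹·s⁻¹).

No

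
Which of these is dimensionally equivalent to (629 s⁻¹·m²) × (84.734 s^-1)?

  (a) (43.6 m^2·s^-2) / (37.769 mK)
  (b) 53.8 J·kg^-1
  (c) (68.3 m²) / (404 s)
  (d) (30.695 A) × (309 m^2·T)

(b)

Reference: [m²·s⁻¹] · [s⁻¹] = m²·s⁻².
Each option:
  (a) [m²·s⁻²] / [K] = m²·s⁻²·K⁻¹
  (b) J·kg⁻¹ = N·m·kg⁻¹ = m²·s⁻²  ← same
  (c) [m²] / [s] = m²·s⁻¹
  (d) [A] · [kg·m²·s⁻²·A⁻¹] = kg·m²·s⁻²
Only (b) matches m²·s⁻².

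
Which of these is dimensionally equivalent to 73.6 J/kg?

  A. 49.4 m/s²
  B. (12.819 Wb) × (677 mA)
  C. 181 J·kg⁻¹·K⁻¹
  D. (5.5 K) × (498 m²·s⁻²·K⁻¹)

D.

Reference: J·kg⁻¹ = N·m·kg⁻¹ = m²·s⁻².
Each option:
  A. m·s⁻²
  B. [kg·m²·s⁻²·A⁻¹] · [A] = kg·m²·s⁻²
  C. J·kg⁻¹·K⁻¹ = N·m·kg⁻¹·K⁻¹ = m²·s⁻²·K⁻¹
  D. [K] · [m²·s⁻²·K⁻¹] = m²·s⁻²  ← same
Only D. matches m²·s⁻².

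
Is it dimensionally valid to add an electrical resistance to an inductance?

Reduce each to base SI dimensions:
  an electrical resistance:  [electrical resistance] = kg·m²·s⁻³·A⁻²
  an inductance:  [inductance] = kg·m²·s⁻²·A⁻²
kg·m²·s⁻³·A⁻² ≠ kg·m²·s⁻²·A⁻², so they cannot be added.

No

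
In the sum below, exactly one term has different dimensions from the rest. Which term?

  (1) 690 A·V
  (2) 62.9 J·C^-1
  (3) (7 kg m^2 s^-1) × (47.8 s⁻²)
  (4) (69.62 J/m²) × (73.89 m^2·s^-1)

Reduce each to base SI dimensions:
  (1) V·A = J·C⁻¹·A = kg·m²·s⁻³
  (2) J·C⁻¹ = N·m·(s·A)⁻¹ = kg·m²·s⁻³·A⁻¹
  (3) [kg·m²·s⁻¹] · [s⁻²] = kg·m²·s⁻³
  (4) [kg·s⁻²] · [m²·s⁻¹] = kg·m²·s⁻³
All reduce to kg·m²·s⁻³ except (2), which is kg·m²·s⁻³·A⁻¹.

(2)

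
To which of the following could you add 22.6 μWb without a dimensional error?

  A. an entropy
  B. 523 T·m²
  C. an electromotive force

B.

Reference: Wb = V·s = kg·m²·s⁻²·A⁻¹.
Each option:
  A. [entropy] = kg·m²·s⁻²·K⁻¹
  B. T·m² = Wb·m⁻²·m² = kg·m²·s⁻²·A⁻¹  ← same
  C. [electromotive force] = kg·m²·s⁻³·A⁻¹
Only B. matches kg·m²·s⁻²·A⁻¹.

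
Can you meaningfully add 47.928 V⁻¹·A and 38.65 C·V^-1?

No

In SI base units:
  47.928 V⁻¹·A:  A·V⁻¹ = A·(J·C⁻¹)⁻¹ = kg⁻¹·m⁻²·s³·A²
  38.65 C·V^-1:  C·V⁻¹ = s·A·(J·C⁻¹)⁻¹ = kg⁻¹·m⁻²·s⁴·A²
kg⁻¹·m⁻²·s³·A² ≠ kg⁻¹·m⁻²·s⁴·A², so they cannot be added.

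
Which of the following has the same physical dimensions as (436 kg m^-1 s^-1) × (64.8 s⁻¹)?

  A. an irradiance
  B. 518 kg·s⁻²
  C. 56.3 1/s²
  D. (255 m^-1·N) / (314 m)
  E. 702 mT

Reference: [kg·m⁻¹·s⁻¹] · [s⁻¹] = kg·m⁻¹·s⁻².
Each option:
  A. [irradiance] = kg·s⁻³
  B. kg·s⁻²
  C. s⁻²
  D. [kg·s⁻²] / [m] = kg·m⁻¹·s⁻²  ← same
  E. T = Wb·m⁻² = kg·s⁻²·A⁻¹
Only D. matches kg·m⁻¹·s⁻².

D.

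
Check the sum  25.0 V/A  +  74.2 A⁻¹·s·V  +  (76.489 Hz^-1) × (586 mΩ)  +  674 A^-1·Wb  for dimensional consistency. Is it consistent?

Work out the base dimensions of each:
  25.0 V/A:  V·A⁻¹ = J·C⁻¹·A⁻¹ = kg·m²·s⁻³·A⁻²
  74.2 A⁻¹·s·V:  V·s·A⁻¹ = J·C⁻¹·s·A⁻¹ = kg·m²·s⁻²·A⁻²
  (76.489 Hz^-1) × (586 mΩ):  [s] · [kg·m²·s⁻³·A⁻²] = kg·m²·s⁻²·A⁻²
  674 A^-1·Wb:  Wb·A⁻¹ = V·s·A⁻¹ = kg·m²·s⁻²·A⁻²
The terms do not share a single dimension (kg·m²·s⁻²·A⁻² vs kg·m²·s⁻³·A⁻²).

No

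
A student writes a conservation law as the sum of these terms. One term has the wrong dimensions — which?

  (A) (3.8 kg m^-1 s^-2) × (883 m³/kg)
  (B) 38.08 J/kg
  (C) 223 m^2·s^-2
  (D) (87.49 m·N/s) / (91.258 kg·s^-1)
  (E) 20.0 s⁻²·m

Reduce each to base SI dimensions:
  (A) [kg·m⁻¹·s⁻²] · [kg⁻¹·m³] = m²·s⁻²
  (B) J·kg⁻¹ = N·m·kg⁻¹ = m²·s⁻²
  (C) m²·s⁻²
  (D) [kg·m²·s⁻³] / [kg·s⁻¹] = m²·s⁻²
  (E) m·s⁻²
All reduce to m²·s⁻² except (E), which is m·s⁻².

(E)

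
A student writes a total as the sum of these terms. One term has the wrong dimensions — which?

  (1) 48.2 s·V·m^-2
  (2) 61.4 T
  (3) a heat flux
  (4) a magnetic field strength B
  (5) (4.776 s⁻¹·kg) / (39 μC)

(3)

Expand each in SI base units:
  (1) V·s·m⁻² = J·C⁻¹·s·m⁻² = kg·s⁻²·A⁻¹
  (2) T = Wb·m⁻² = kg·s⁻²·A⁻¹
  (3) [heat flux] = kg·s⁻³
  (4) [magnetic field strength B] = kg·s⁻²·A⁻¹
  (5) [kg·s⁻¹] / [s·A] = kg·s⁻²·A⁻¹
All reduce to kg·s⁻²·A⁻¹ except (3), which is kg·s⁻³.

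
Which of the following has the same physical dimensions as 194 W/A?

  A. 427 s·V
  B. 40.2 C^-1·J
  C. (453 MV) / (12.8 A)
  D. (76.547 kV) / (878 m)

B.

Reference: W·A⁻¹ = J·s⁻¹·A⁻¹ = kg·m²·s⁻³·A⁻¹.
Each option:
  A. V·s = J·C⁻¹·s = kg·m²·s⁻²·A⁻¹
  B. J·C⁻¹ = N·m·(s·A)⁻¹ = kg·m²·s⁻³·A⁻¹  ← same
  C. [kg·m²·s⁻³·A⁻¹] / [A] = kg·m²·s⁻³·A⁻²
  D. [kg·m²·s⁻³·A⁻¹] / [m] = kg·m·s⁻³·A⁻¹
Only B. matches kg·m²·s⁻³·A⁻¹.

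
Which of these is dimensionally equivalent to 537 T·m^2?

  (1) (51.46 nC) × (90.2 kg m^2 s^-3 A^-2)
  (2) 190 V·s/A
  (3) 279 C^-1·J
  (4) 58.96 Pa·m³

Reference: T·m² = Wb·m⁻²·m² = kg·m²·s⁻²·A⁻¹.
Each option:
  (1) [s·A] · [kg·m²·s⁻³·A⁻²] = kg·m²·s⁻²·A⁻¹  ← same
  (2) V·s·A⁻¹ = J·C⁻¹·s·A⁻¹ = kg·m²·s⁻²·A⁻²
  (3) J·C⁻¹ = N·m·(s·A)⁻¹ = kg·m²·s⁻³·A⁻¹
  (4) Pa·m³ = N·m⁻²·m³ = kg·m²·s⁻²
Only (1) matches kg·m²·s⁻²·A⁻¹.

(1)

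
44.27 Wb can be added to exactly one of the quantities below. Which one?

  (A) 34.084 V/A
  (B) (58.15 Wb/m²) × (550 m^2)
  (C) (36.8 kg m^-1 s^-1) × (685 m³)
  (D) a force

(B)

Reference: Wb = V·s = kg·m²·s⁻²·A⁻¹.
Each option:
  (A) V·A⁻¹ = J·C⁻¹·A⁻¹ = kg·m²·s⁻³·A⁻²
  (B) [kg·s⁻²·A⁻¹] · [m²] = kg·m²·s⁻²·A⁻¹  ← same
  (C) [kg·m⁻¹·s⁻¹] · [m³] = kg·m²·s⁻¹
  (D) [force] = kg·m·s⁻²
Only (B) matches kg·m²·s⁻²·A⁻¹.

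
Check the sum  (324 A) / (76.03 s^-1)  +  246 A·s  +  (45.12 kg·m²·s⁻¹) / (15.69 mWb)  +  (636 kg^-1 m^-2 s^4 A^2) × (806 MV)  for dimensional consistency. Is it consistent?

In SI base units:
  (324 A) / (76.03 s^-1):  [A] / [s⁻¹] = s·A
  246 A·s:  A·s = s·A
  (45.12 kg·m²·s⁻¹) / (15.69 mWb):  [kg·m²·s⁻¹] / [kg·m²·s⁻²·A⁻¹] = s·A
  (636 kg^-1 m^-2 s^4 A^2) × (806 MV):  [kg⁻¹·m⁻²·s⁴·A²] · [kg·m²·s⁻³·A⁻¹] = s·A
Every term reduces to s·A.

Yes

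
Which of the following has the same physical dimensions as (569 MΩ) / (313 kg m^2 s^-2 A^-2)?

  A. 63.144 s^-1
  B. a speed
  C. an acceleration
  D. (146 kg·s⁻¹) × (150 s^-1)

Reference: [kg·m²·s⁻³·A⁻²] / [kg·m²·s⁻²·A⁻²] = s⁻¹.
Each option:
  A. s⁻¹  ← same
  B. [speed] = m·s⁻¹
  C. [acceleration] = m·s⁻²
  D. [kg·s⁻¹] · [s⁻¹] = kg·s⁻²
Only A. matches s⁻¹.

A.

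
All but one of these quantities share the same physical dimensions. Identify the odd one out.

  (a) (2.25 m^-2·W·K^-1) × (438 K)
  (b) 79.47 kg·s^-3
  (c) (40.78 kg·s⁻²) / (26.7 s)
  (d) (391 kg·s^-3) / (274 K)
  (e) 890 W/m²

Work out the base dimensions of each:
  (a) [kg·s⁻³·K⁻¹] · [K] = kg·s⁻³
  (b) kg·s⁻³
  (c) [kg·s⁻²] / [s] = kg·s⁻³
  (d) [kg·s⁻³] / [K] = kg·s⁻³·K⁻¹
  (e) W·m⁻² = J·s⁻¹·m⁻² = kg·s⁻³
All reduce to kg·s⁻³ except (d), which is kg·s⁻³·K⁻¹.

(d)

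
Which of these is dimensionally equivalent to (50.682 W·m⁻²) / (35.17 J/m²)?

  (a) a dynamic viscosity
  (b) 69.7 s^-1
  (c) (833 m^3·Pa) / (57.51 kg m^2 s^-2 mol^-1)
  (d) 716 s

Reference: [kg·s⁻³] / [kg·s⁻²] = s⁻¹.
Each option:
  (a) [dynamic viscosity] = kg·m⁻¹·s⁻¹
  (b) s⁻¹  ← same
  (c) [kg·m²·s⁻²] / [kg·m²·s⁻²·mol⁻¹] = mol
  (d) s
Only (b) matches s⁻¹.

(b)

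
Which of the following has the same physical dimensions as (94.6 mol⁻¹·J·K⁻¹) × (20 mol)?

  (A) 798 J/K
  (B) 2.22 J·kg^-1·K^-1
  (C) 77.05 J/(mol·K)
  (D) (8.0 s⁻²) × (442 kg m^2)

(A)

Reference: [kg·m²·s⁻²·K⁻¹·mol⁻¹] · [mol] = kg·m²·s⁻²·K⁻¹.
Each option:
  (A) J·K⁻¹ = N·m·K⁻¹ = kg·m²·s⁻²·K⁻¹  ← same
  (B) J·kg⁻¹·K⁻¹ = N·m·kg⁻¹·K⁻¹ = m²·s⁻²·K⁻¹
  (C) J·mol⁻¹·K⁻¹ = N·m·mol⁻¹·K⁻¹ = kg·m²·s⁻²·K⁻¹·mol⁻¹
  (D) [s⁻²] · [kg·m²] = kg·m²·s⁻²
Only (A) matches kg·m²·s⁻²·K⁻¹.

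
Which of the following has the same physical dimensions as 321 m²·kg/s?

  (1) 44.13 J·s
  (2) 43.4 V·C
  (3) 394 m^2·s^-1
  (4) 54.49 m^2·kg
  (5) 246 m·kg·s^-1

(1)

Reference: kg·m²·s⁻¹.
Each option:
  (1) J·s = N·m·s = kg·m²·s⁻¹  ← same
  (2) C·V = s·A·J·C⁻¹ = kg·m²·s⁻²
  (3) m²·s⁻¹
  (4) kg·m²
  (5) kg·m·s⁻¹
Only (1) matches kg·m²·s⁻¹.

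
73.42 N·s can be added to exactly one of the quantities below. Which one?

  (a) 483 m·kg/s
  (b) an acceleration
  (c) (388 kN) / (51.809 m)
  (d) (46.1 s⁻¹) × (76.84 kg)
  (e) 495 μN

Reference: N·s = kg·m·s⁻²·s = kg·m·s⁻¹.
Each option:
  (a) kg·m·s⁻¹  ← same
  (b) [acceleration] = m·s⁻²
  (c) [kg·m·s⁻²] / [m] = kg·s⁻²
  (d) [s⁻¹] · [kg] = kg·s⁻¹
  (e) N = kg·m·s⁻²
Only (a) matches kg·m·s⁻¹.

(a)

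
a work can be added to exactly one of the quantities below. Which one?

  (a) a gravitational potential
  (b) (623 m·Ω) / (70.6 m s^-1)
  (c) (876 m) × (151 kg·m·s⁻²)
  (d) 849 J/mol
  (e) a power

Reference: [work] = kg·m²·s⁻².
Each option:
  (a) [gravitational potential] = m²·s⁻²
  (b) [kg·m³·s⁻³·A⁻²] / [m·s⁻¹] = kg·m²·s⁻²·A⁻²
  (c) [m] · [kg·m·s⁻²] = kg·m²·s⁻²  ← same
  (d) J·mol⁻¹ = N·m·mol⁻¹ = kg·m²·s⁻²·mol⁻¹
  (e) [power] = kg·m²·s⁻³
Only (c) matches kg·m²·s⁻².

(c)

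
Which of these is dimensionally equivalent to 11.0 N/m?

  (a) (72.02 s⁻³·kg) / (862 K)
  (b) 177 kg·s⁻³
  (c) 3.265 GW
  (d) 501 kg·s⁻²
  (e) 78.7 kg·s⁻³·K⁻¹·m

(d)

Reference: N·m⁻¹ = kg·m·s⁻²·m⁻¹ = kg·s⁻².
Each option:
  (a) [kg·s⁻³] / [K] = kg·s⁻³·K⁻¹
  (b) kg·s⁻³
  (c) W = J·s⁻¹ = kg·m²·s⁻³
  (d) kg·s⁻²  ← same
  (e) kg·m·s⁻³·K⁻¹
Only (d) matches kg·s⁻².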